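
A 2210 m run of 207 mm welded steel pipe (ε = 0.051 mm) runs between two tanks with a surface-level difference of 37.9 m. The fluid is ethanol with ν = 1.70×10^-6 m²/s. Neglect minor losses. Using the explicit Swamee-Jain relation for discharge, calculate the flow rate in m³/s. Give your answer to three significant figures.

Swamee-Jain (Type II): Q = -0.965·√(gD⁵h_f/L)·ln[ε/(3.7D) + √(3.17ν²L/(gD³h_f))]
√(gD⁵h_f/L) = √(9.81·0.207⁵·37.9/2210) = 0.007996
ε/(3.7D) = 6.66×10^-5; √(3.17ν²L/(gD³h_f)) = 7.84×10^-5
Q = -0.965·0.007996·ln(1.449×10^-4) = 0.06821 m³/s
Check: V = 2.03 m/s, Re = 2.47×10^5, f = 0.01702, h_f = 38.0 m ≈ 37.9 m ✓

Q ≈ 0.0682 m³/s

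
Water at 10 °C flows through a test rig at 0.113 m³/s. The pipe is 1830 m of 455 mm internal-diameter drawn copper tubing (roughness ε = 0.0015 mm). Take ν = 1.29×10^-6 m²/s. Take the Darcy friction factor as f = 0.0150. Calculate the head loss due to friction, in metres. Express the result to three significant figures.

V = 4Q/(πD²) = 4·0.113/(π·0.455²) = 0.6950 m/s
h_f = f(L/D)V²/(2g) = 0.01500·(1830/0.455)·0.6950²/(2·9.81) = 1.485 m

h_f ≈ 1.49 m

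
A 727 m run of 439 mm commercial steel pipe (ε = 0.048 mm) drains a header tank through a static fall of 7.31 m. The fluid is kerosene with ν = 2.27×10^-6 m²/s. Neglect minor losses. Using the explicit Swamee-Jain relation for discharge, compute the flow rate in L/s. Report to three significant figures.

Q ≈ 368 L/s

Swamee-Jain (Type II): Q = -0.965·√(gD⁵h_f/L)·ln[ε/(3.7D) + √(3.17ν²L/(gD³h_f))]
√(gD⁵h_f/L) = √(9.81·0.439⁵·7.31/727) = 0.04010
ε/(3.7D) = 2.96×10^-5; √(3.17ν²L/(gD³h_f)) = 4.42×10^-5
Q = -0.965·0.04010·ln(7.379×10^-5) = 0.3682 m³/s
Check: V = 2.43 m/s, Re = 4.70×10^5, f = 0.01468, h_f = 7.33 m ≈ 7.31 m ✓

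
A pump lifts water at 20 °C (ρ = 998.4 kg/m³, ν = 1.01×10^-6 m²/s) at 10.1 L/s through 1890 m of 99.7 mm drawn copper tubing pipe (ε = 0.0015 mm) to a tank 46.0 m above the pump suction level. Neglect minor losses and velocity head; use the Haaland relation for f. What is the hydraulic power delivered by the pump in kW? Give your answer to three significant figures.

V = 4Q/(πD²) = 1.294 m/s; Re = 1.28×10^5; ε/D = 1.50×10^-5; f = 0.01701
h_f = f(L/D)V²/2g = 27.51 m
Total head H = z + h_f = 46.0 + 27.51 = 73.51 m
P_hyd = ρgQH = 998.4·9.81·0.0101·73.51 = 7.272 kW

P_hyd ≈ 7.27 kW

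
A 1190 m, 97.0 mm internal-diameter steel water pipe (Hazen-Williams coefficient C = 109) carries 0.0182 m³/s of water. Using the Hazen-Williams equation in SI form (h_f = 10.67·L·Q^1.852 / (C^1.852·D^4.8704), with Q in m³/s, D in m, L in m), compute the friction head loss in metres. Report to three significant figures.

h_f = 10.67·1190·0.0182^1.852 / (109^1.852·0.0970^4.8704) = 110.4 m

h_f ≈ 110 m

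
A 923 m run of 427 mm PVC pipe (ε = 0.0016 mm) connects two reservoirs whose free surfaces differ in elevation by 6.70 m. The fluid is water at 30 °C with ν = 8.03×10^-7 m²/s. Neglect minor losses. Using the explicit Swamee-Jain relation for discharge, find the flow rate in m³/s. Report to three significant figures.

Q ≈ 0.332 m³/s

Swamee-Jain (Type II): Q = -0.965·√(gD⁵h_f/L)·ln[ε/(3.7D) + √(3.17ν²L/(gD³h_f))]
√(gD⁵h_f/L) = √(9.81·0.427⁵·6.70/923) = 0.03179
ε/(3.7D) = 1.01×10^-6; √(3.17ν²L/(gD³h_f)) = 1.92×10^-5
Q = -0.965·0.03179·ln(2.021×10^-5) = 0.3316 m³/s
Check: V = 2.32 m/s, Re = 1.23×10^6, f = 0.01132, h_f = 6.69 m ≈ 6.70 m ✓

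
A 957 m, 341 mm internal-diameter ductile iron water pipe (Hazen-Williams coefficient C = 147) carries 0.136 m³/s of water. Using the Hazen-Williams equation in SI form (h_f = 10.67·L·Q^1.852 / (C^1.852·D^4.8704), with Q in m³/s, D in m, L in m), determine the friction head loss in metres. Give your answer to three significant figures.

h_f = 10.67·957·0.136^1.852 / (147^1.852·0.341^4.8704) = 4.637 m

h_f ≈ 4.64 m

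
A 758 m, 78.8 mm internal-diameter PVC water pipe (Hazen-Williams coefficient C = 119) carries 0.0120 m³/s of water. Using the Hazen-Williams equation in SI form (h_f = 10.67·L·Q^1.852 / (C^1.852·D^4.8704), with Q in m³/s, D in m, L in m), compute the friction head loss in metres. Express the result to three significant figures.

h_f ≈ 76.0 m

h_f = 10.67·758·0.0120^1.852 / (119^1.852·0.0788^4.8704) = 76.02 m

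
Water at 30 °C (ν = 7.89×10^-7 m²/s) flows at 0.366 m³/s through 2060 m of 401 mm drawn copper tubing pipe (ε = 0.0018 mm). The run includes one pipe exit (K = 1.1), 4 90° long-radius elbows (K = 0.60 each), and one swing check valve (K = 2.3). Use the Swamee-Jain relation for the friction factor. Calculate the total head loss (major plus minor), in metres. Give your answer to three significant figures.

H_L ≈ 26.7 m

V = 4Q/(πD²) = 2.898 m/s; V²/2g = 0.4281 m
Re = 1.47×10^6, ε/D = 4.49×10^-6 → f = 0.01103 (Swamee-Jain)
Major: h_f = f(L/D)·V²/2g = 0.01103·5137·0.4281 = 24.25 m
Minor: ΣK = 5.80; h_m = ΣK·V²/2g = 2.483 m
Total H_L = 24.25 + 2.483 = 26.74 m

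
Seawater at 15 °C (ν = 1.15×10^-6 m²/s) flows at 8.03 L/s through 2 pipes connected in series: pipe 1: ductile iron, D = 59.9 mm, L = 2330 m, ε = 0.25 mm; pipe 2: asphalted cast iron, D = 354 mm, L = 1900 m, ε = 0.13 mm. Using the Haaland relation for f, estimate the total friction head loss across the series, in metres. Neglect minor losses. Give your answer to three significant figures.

H ≈ 475 m

Pipe 1: V = 2.850 m/s, Re = 1.48×10^5, ε/D = 0.00417, f = 0.02948, h_1 = f(L/D)V²/2g = 474.6 m
Pipe 2: V = 0.08159 m/s, Re = 2.51×10^4, ε/D = 3.67×10^-4, f = 0.02509, h_2 = f(L/D)V²/2g = 0.04568 m
Series → Q common, losses add: H = Σh = 474.6 m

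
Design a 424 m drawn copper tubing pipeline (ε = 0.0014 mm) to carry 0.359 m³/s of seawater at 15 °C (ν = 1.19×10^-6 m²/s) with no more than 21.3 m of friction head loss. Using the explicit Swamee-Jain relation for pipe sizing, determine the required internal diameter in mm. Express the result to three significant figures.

Swamee-Jain (Type III): D = 0.66·[ε^1.25·(LQ²/(gh_f))^4.75 + ν·Q^9.4·(L/(gh_f))^5.2]^0.04
LQ²/(gh_f) = 0.2615; L/(gh_f) = 2.029
Term 1 = ε^1.25·(…)^4.75 = 8.24×10^-11; Term 2 = ν·Q^9.4·(…)^5.2 = 3.10×10^-9
D = 0.66·(8.24×10^-11 + 3.10×10^-9)^0.04 = 0.3018 m = 302 mm
Check: V = 5.02 m/s, Re = 1.27×10^6, f = 0.01128, h_f = 20.4 m ≈ 21.3 m ✓

D ≈ 302 mm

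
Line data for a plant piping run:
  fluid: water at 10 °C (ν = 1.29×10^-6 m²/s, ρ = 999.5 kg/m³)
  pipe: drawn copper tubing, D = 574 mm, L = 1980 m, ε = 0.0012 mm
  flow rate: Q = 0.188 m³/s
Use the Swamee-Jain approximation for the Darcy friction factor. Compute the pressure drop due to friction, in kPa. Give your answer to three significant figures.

Δp ≈ 12.9 kPa

V = 4Q/(πD²) = 4·0.188/(π·0.574²) = 0.7265 m/s
Re = VD/ν = 0.7265·0.574/1.29×10^-6 = 3.23×10^5 → turbulent
ε/D = 0.0012/574 = 2.09×10^-6
Swamee-Jain: f = 0.01420
h_f = f(L/D)V²/(2g) = 0.01420·(1980/0.574)·0.7265²/(2·9.81) = 1.318 m
Δp = ρg·h_f = 999.5·9.81·1.318 = 12.92 kPa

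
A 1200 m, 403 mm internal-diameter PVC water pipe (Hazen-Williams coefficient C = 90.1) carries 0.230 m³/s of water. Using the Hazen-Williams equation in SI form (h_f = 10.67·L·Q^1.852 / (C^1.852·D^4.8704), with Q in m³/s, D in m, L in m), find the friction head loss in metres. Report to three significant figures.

h_f = 10.67·1200·0.230^1.852 / (90.1^1.852·0.403^4.8704) = 16.88 m

h_f ≈ 16.9 m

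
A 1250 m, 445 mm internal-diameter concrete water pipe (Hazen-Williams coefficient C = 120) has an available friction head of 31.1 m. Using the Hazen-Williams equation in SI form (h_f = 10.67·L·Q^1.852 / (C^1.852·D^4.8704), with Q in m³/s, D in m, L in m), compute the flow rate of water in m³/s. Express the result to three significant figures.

Rearranging: Q = [h_f·C^1.852·D^4.8704 / (10.67·L)]^(1/1.852)
Q = [31.1·120^1.852·0.445^4.8704 / (10.67·1250)]^0.540 = 0.5409 m³/s

Q ≈ 0.541 m³/s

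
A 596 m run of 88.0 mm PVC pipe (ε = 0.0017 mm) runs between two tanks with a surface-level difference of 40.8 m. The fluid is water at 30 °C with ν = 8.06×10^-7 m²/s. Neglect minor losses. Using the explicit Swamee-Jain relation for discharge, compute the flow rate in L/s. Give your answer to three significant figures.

Swamee-Jain (Type II): Q = -0.965·√(gD⁵h_f/L)·ln[ε/(3.7D) + √(3.17ν²L/(gD³h_f))]
√(gD⁵h_f/L) = √(9.81·0.0880⁵·40.8/596) = 0.001883
ε/(3.7D) = 5.22×10^-6; √(3.17ν²L/(gD³h_f)) = 6.71×10^-5
Q = -0.965·0.001883·ln(7.230×10^-5) = 0.01732 m³/s
Check: V = 2.85 m/s, Re = 3.11×10^5, f = 0.01451, h_f = 40.6 m ≈ 40.8 m ✓

Q ≈ 17.3 L/s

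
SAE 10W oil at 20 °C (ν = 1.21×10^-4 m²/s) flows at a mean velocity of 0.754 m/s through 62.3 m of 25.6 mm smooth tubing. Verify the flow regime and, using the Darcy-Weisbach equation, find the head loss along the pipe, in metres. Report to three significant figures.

Re = VD/ν = 0.754·0.02560/1.21×10^-4 = 160 → laminar (Re < 2300)
f = 64/Re = 0.4012
h_f = f(L/D)V²/(2g) = 0.4012·(62.3/0.02560)·0.754²/(2·9.81) = 28.29 m

h_f ≈ 28.3 m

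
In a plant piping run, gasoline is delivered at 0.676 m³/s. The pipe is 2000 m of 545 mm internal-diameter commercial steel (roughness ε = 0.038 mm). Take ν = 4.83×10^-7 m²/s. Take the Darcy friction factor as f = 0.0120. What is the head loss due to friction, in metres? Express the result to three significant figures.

h_f ≈ 18.8 m

V = 4Q/(πD²) = 4·0.676/(π·0.545²) = 2.898 m/s
h_f = f(L/D)V²/(2g) = 0.01200·(2000/0.545)·2.898²/(2·9.81) = 18.85 m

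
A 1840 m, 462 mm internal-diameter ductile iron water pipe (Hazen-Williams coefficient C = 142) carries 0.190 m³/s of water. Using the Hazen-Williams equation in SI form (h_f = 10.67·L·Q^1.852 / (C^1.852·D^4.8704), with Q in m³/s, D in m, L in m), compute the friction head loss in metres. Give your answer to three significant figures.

h_f ≈ 4.02 m

h_f = 10.67·1840·0.190^1.852 / (142^1.852·0.462^4.8704) = 4.023 m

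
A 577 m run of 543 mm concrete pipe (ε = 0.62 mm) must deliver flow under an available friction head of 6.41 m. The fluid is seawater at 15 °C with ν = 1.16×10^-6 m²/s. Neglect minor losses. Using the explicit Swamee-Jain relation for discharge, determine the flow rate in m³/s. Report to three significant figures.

Swamee-Jain (Type II): Q = -0.965·√(gD⁵h_f/L)·ln[ε/(3.7D) + √(3.17ν²L/(gD³h_f))]
√(gD⁵h_f/L) = √(9.81·0.543⁵·6.41/577) = 0.07173
ε/(3.7D) = 3.09×10^-4; √(3.17ν²L/(gD³h_f)) = 1.56×10^-5
Q = -0.965·0.07173·ln(3.242×10^-4) = 0.5561 m³/s
Check: V = 2.40 m/s, Re = 1.12×10^6, f = 0.02061, h_f = 6.44 m ≈ 6.41 m ✓

Q ≈ 0.556 m³/s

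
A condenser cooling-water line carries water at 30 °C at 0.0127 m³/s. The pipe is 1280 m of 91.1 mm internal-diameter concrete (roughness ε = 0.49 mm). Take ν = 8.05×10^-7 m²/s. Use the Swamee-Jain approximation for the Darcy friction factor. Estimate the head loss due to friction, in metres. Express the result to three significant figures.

h_f ≈ 86.0 m

V = 4Q/(πD²) = 4·0.0127/(π·0.0911²) = 1.948 m/s
Re = VD/ν = 1.948·0.0911/8.05×10^-7 = 2.20×10^5 → turbulent
ε/D = 0.49/91.1 = 0.00538
Swamee-Jain: f = 0.03162
h_f = f(L/D)V²/(2g) = 0.03162·(1280/0.0911)·1.948²/(2·9.81) = 85.97 m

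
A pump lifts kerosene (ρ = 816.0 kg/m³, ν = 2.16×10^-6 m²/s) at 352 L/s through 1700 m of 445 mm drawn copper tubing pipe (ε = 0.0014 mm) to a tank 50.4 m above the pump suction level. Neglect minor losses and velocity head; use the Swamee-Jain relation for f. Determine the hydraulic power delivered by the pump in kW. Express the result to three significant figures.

P_hyd ≈ 179 kW

V = 4Q/(πD²) = 2.263 m/s; Re = 4.66×10^5; ε/D = 3.15×10^-6; f = 0.01330
h_f = f(L/D)V²/2g = 13.27 m
Total head H = z + h_f = 50.4 + 13.27 = 63.67 m
P_hyd = ρgQH = 816.0·9.81·0.352·63.67 = 179.4 kW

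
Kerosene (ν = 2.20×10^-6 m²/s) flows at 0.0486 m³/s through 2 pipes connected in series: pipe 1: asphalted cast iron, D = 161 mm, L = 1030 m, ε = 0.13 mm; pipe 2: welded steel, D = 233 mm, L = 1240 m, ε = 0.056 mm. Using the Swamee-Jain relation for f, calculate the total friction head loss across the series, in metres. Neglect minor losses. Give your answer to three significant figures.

Pipe 1: V = 2.387 m/s, Re = 1.75×10^5, ε/D = 8.07×10^-4, f = 0.02060, h_1 = f(L/D)V²/2g = 38.27 m
Pipe 2: V = 1.140 m/s, Re = 1.21×10^5, ε/D = 2.40×10^-4, f = 0.01865, h_2 = f(L/D)V²/2g = 6.573 m
Series → Q common, losses add: H = Σh = 44.84 m

H ≈ 44.8 m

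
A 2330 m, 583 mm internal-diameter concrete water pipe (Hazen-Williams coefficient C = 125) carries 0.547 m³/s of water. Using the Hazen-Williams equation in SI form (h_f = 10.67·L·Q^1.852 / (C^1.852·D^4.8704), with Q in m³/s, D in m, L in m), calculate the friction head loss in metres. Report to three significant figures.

h_f ≈ 14.7 m

h_f = 10.67·2330·0.547^1.852 / (125^1.852·0.583^4.8704) = 14.73 m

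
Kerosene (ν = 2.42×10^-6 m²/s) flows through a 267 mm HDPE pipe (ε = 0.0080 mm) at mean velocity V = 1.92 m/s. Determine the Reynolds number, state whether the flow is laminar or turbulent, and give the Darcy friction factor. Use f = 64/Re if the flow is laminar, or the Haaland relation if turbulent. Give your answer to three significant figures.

Re = VD/ν = 1.920·0.267/2.42×10^-6 = 2.12×10^5
Re > 4000 → turbulent; ε/D = 3.00×10^-5
Haaland: f = 0.01553

Re ≈ 2.12×10^5; turbulent; f ≈ 0.0155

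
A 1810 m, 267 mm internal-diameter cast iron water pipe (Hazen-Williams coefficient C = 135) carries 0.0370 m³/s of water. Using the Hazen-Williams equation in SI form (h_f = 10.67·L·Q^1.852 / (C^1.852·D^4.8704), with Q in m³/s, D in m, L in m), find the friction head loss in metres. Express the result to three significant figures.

h_f = 10.67·1810·0.0370^1.852 / (135^1.852·0.267^4.8704) = 3.033 m

h_f ≈ 3.03 m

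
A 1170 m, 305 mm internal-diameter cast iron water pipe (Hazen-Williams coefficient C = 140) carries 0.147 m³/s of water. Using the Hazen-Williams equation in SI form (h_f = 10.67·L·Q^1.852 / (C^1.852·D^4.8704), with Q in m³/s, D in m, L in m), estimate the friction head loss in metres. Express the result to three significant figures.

h_f ≈ 12.3 m

h_f = 10.67·1170·0.147^1.852 / (140^1.852·0.305^4.8704) = 12.34 m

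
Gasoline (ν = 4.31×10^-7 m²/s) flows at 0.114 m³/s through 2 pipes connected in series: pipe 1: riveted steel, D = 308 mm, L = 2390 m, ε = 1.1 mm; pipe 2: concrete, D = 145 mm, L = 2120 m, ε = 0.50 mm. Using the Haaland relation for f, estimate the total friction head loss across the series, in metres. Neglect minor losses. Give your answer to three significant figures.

Pipe 1: V = 1.530 m/s, Re = 1.09×10^6, ε/D = 0.00357, f = 0.02765, h_1 = f(L/D)V²/2g = 25.60 m
Pipe 2: V = 6.904 m/s, Re = 2.32×10^6, ε/D = 0.00345, f = 0.02732, h_2 = f(L/D)V²/2g = 970.4 m
Series → Q common, losses add: H = Σh = 996.0 m

H ≈ 996 m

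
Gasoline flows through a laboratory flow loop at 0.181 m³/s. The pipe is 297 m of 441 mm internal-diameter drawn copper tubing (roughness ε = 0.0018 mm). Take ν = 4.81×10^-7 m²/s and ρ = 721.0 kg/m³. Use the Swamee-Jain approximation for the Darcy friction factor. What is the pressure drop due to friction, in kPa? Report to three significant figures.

V = 4Q/(πD²) = 4·0.181/(π·0.441²) = 1.185 m/s
Re = VD/ν = 1.185·0.441/4.81×10^-7 = 1.09×10^6 → turbulent
ε/D = 0.0018/441 = 4.08×10^-6
Swamee-Jain: f = 0.01155
h_f = f(L/D)V²/(2g) = 0.01155·(297/0.441)·1.185²/(2·9.81) = 0.5569 m
Δp = ρg·h_f = 721.0·9.81·0.5569 = 3.939 kPa

Δp ≈ 3.94 kPa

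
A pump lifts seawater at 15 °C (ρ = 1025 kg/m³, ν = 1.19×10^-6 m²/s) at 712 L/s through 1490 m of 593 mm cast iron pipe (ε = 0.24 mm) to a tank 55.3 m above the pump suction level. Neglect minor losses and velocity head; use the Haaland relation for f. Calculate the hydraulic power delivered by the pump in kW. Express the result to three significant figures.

P_hyd ≈ 496 kW

V = 4Q/(πD²) = 2.578 m/s; Re = 1.28×10^6; ε/D = 4.05×10^-4; f = 0.01637
h_f = f(L/D)V²/2g = 13.93 m
Total head H = z + h_f = 55.3 + 13.93 = 69.23 m
P_hyd = ρgQH = 1025·9.81·0.712·69.23 = 495.7 kW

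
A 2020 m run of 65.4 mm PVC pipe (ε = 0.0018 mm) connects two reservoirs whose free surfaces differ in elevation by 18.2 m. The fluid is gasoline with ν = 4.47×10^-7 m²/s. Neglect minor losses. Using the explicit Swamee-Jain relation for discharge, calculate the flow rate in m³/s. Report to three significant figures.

Q ≈ 0.00273 m³/s

Swamee-Jain (Type II): Q = -0.965·√(gD⁵h_f/L)·ln[ε/(3.7D) + √(3.17ν²L/(gD³h_f))]
√(gD⁵h_f/L) = √(9.81·0.0654⁵·18.2/2020) = 3.252×10^-4
ε/(3.7D) = 7.44×10^-6; √(3.17ν²L/(gD³h_f)) = 1.60×10^-4
Q = -0.965·3.252×10^-4·ln(1.675×10^-4) = 0.002728 m³/s
Check: V = 0.812 m/s, Re = 1.19×10^5, f = 0.01742, h_f = 18.1 m ≈ 18.2 m ✓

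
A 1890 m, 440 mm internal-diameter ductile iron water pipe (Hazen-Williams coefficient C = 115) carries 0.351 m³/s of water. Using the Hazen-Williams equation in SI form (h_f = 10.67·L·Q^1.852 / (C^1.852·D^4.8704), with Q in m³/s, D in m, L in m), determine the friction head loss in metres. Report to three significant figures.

h_f ≈ 24.1 m

h_f = 10.67·1890·0.351^1.852 / (115^1.852·0.440^4.8704) = 24.14 m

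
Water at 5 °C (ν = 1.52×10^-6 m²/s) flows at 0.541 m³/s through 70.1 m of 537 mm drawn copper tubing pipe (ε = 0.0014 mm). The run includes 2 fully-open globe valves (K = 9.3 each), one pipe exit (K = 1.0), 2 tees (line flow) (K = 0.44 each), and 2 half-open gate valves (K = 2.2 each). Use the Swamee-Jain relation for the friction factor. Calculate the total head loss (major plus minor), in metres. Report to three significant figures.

V = 4Q/(πD²) = 2.389 m/s; V²/2g = 0.2908 m
Re = 8.44×10^5, ε/D = 2.61×10^-6 → f = 0.01201 (Swamee-Jain)
Major: h_f = f(L/D)·V²/2g = 0.01201·130.5·0.2908 = 0.4557 m
Minor: ΣK = 24.9; h_m = ΣK·V²/2g = 7.236 m
Total H_L = 0.4557 + 7.236 = 7.691 m

H_L ≈ 7.69 m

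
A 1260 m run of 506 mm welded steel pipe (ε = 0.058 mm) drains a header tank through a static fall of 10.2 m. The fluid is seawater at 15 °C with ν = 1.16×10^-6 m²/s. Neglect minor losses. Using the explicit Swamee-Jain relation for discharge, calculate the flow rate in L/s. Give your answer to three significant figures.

Q ≈ 489 L/s

Swamee-Jain (Type II): Q = -0.965·√(gD⁵h_f/L)·ln[ε/(3.7D) + √(3.17ν²L/(gD³h_f))]
√(gD⁵h_f/L) = √(9.81·0.506⁵·10.2/1260) = 0.05132
ε/(3.7D) = 3.10×10^-5; √(3.17ν²L/(gD³h_f)) = 2.04×10^-5
Q = -0.965·0.05132·ln(5.134×10^-5) = 0.4892 m³/s
Check: V = 2.43 m/s, Re = 1.06×10^6, f = 0.01366, h_f = 10.3 m ≈ 10.2 m ✓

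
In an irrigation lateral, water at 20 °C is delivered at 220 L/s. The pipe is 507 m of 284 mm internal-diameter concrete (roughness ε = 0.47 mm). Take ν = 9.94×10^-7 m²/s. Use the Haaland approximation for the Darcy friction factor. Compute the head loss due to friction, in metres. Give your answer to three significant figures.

h_f ≈ 24.7 m

V = 4Q/(πD²) = 4·0.220/(π·0.284²) = 3.473 m/s
Re = VD/ν = 3.473·0.284/9.94×10^-7 = 9.92×10^5 → turbulent
ε/D = 0.47/284 = 0.00165
Haaland: f = 0.02252
h_f = f(L/D)V²/(2g) = 0.02252·(507/0.284)·3.473²/(2·9.81) = 24.71 m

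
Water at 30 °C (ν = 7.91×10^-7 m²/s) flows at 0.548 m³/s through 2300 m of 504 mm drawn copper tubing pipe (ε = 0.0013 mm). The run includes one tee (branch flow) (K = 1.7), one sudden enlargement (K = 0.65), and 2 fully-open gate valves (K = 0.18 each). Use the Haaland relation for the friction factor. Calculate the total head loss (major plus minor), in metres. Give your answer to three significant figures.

H_L ≈ 19.7 m

V = 4Q/(πD²) = 2.747 m/s; V²/2g = 0.3846 m
Re = 1.75×10^6, ε/D = 2.58×10^-6 → f = 0.01063 (Haaland)
Major: h_f = f(L/D)·V²/2g = 0.01063·4563·0.3846 = 18.66 m
Minor: ΣK = 2.71; h_m = ΣK·V²/2g = 1.042 m
Total H_L = 18.66 + 1.042 = 19.70 m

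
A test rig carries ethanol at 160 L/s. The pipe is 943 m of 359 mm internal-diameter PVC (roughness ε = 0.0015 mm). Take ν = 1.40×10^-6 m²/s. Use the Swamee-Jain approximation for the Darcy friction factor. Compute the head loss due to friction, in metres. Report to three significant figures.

V = 4Q/(πD²) = 4·0.160/(π·0.359²) = 1.581 m/s
Re = VD/ν = 1.581·0.359/1.40×10^-6 = 4.05×10^5 → turbulent
ε/D = 0.0015/359 = 4.18×10^-6
Swamee-Jain: f = 0.01366
h_f = f(L/D)V²/(2g) = 0.01366·(943/0.359)·1.581²/(2·9.81) = 4.568 m

h_f ≈ 4.57 m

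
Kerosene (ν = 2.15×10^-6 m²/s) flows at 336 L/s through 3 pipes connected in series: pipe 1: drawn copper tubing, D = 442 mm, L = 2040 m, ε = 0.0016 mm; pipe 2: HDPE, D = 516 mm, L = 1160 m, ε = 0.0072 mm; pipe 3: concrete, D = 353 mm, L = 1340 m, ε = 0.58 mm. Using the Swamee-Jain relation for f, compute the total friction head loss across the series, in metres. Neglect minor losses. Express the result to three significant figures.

Pipe 1: V = 2.190 m/s, Re = 4.50×10^5, ε/D = 3.62×10^-6, f = 0.01339, h_1 = f(L/D)V²/2g = 15.11 m
Pipe 2: V = 1.607 m/s, Re = 3.86×10^5, ε/D = 1.40×10^-5, f = 0.01391, h_2 = f(L/D)V²/2g = 4.115 m
Pipe 3: V = 3.433 m/s, Re = 5.64×10^5, ε/D = 0.00164, f = 0.02273, h_3 = f(L/D)V²/2g = 51.83 m
Series → Q common, losses add: H = Σh = 71.05 m

H ≈ 71.1 m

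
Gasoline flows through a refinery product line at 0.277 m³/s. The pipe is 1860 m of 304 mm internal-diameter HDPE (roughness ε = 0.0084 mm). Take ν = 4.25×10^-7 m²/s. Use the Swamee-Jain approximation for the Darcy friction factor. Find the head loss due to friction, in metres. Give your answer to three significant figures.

h_f ≈ 49.8 m

V = 4Q/(πD²) = 4·0.277/(π·0.304²) = 3.816 m/s
Re = VD/ν = 3.816·0.304/4.25×10^-7 = 2.73×10^6 → turbulent
ε/D = 0.0084/304 = 2.76×10^-5
Swamee-Jain: f = 0.01096
h_f = f(L/D)V²/(2g) = 0.01096·(1860/0.304)·3.816²/(2·9.81) = 49.76 m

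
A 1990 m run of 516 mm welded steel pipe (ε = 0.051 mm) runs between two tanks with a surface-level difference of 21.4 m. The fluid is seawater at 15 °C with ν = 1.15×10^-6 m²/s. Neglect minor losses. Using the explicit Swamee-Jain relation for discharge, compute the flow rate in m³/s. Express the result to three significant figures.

Swamee-Jain (Type II): Q = -0.965·√(gD⁵h_f/L)·ln[ε/(3.7D) + √(3.17ν²L/(gD³h_f))]
√(gD⁵h_f/L) = √(9.81·0.516⁵·21.4/1990) = 0.06212
ε/(3.7D) = 2.67×10^-5; √(3.17ν²L/(gD³h_f)) = 1.70×10^-5
Q = -0.965·0.06212·ln(4.372×10^-5) = 0.6017 m³/s
Check: V = 2.88 m/s, Re = 1.29×10^6, f = 0.01322, h_f = 21.5 m ≈ 21.4 m ✓

Q ≈ 0.602 m³/s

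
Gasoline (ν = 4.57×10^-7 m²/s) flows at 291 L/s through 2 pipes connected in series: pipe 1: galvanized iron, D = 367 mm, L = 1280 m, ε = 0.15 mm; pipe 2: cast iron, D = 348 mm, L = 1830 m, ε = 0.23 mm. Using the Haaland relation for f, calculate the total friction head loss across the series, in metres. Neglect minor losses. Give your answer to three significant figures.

Pipe 1: V = 2.751 m/s, Re = 2.21×10^6, ε/D = 4.09×10^-4, f = 0.01624, h_1 = f(L/D)V²/2g = 21.84 m
Pipe 2: V = 3.059 m/s, Re = 2.33×10^6, ε/D = 6.61×10^-4, f = 0.01799, h_2 = f(L/D)V²/2g = 45.13 m
Series → Q common, losses add: H = Σh = 66.97 m

H ≈ 67.0 m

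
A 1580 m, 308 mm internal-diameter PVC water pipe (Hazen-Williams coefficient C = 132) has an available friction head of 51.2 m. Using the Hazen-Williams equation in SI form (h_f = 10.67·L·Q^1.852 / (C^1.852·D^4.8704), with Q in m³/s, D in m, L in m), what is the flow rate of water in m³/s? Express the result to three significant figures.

Q ≈ 0.261 m³/s

Rearranging: Q = [h_f·C^1.852·D^4.8704 / (10.67·L)]^(1/1.852)
Q = [51.2·132^1.852·0.308^4.8704 / (10.67·1580)]^0.540 = 0.2607 m³/s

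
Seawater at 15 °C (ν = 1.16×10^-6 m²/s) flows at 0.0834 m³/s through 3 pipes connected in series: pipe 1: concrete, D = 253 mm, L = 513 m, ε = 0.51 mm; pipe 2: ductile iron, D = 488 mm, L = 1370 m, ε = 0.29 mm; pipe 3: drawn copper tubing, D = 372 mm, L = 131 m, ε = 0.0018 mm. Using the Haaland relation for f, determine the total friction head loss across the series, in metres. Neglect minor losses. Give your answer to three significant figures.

H ≈ 7.52 m

Pipe 1: V = 1.659 m/s, Re = 3.62×10^5, ε/D = 0.00202, f = 0.02396, h_1 = f(L/D)V²/2g = 6.814 m
Pipe 2: V = 0.4459 m/s, Re = 1.88×10^5, ε/D = 5.94×10^-4, f = 0.01922, h_2 = f(L/D)V²/2g = 0.5467 m
Pipe 3: V = 0.7673 m/s, Re = 2.46×10^5, ε/D = 4.84×10^-6, f = 0.01492, h_3 = f(L/D)V²/2g = 0.1577 m
Series → Q common, losses add: H = Σh = 7.518 m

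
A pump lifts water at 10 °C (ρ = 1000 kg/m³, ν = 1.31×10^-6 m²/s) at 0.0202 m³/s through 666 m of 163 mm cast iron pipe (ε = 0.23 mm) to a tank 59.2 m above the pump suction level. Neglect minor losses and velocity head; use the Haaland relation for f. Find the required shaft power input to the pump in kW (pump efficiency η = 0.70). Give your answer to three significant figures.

V = 4Q/(πD²) = 0.9680 m/s; Re = 1.20×10^5; ε/D = 0.00141; f = 0.02301
h_f = f(L/D)V²/2g = 4.491 m
Total head H = z + h_f = 59.2 + 4.491 = 63.69 m
P_hyd = ρgQH = 1000·9.81·0.0202·63.69 = 12.62 kW
P_shaft = P_hyd/η = 12.62/0.70 = 18.03 kW

P_shaft ≈ 18.0 kW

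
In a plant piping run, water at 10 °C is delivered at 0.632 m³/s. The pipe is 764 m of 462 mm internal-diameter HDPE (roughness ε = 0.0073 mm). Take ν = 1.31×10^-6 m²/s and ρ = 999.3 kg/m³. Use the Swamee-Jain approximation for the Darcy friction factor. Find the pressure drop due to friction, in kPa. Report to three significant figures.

Δp ≈ 135 kPa

V = 4Q/(πD²) = 4·0.632/(π·0.462²) = 3.770 m/s
Re = VD/ν = 3.770·0.462/1.31×10^-6 = 1.33×10^6 → turbulent
ε/D = 0.0073/462 = 1.58×10^-5
Swamee-Jain: f = 0.01152
h_f = f(L/D)V²/(2g) = 0.01152·(764/0.462)·3.770²/(2·9.81) = 13.80 m
Δp = ρg·h_f = 999.3·9.81·13.80 = 135.3 kPa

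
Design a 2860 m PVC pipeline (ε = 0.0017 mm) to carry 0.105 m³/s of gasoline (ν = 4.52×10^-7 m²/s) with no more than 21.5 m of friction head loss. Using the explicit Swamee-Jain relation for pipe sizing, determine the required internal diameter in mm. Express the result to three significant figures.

D ≈ 272 mm

Swamee-Jain (Type III): D = 0.66·[ε^1.25·(LQ²/(gh_f))^4.75 + ν·Q^9.4·(L/(gh_f))^5.2]^0.04
LQ²/(gh_f) = 0.1495; L/(gh_f) = 13.56
Term 1 = ε^1.25·(…)^4.75 = 7.37×10^-12; Term 2 = ν·Q^9.4·(…)^5.2 = 2.20×10^-10
D = 0.66·(7.37×10^-12 + 2.20×10^-10)^0.04 = 0.2715 m = 272 mm
Check: V = 1.81 m/s, Re = 1.09×10^6, f = 0.01161, h_f = 20.5 m ≈ 21.5 m ✓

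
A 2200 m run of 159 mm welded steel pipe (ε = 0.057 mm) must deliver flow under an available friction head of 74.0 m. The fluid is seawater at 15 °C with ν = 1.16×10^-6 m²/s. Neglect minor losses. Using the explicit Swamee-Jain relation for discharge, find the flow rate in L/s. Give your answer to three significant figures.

Q ≈ 49.1 L/s

Swamee-Jain (Type II): Q = -0.965·√(gD⁵h_f/L)·ln[ε/(3.7D) + √(3.17ν²L/(gD³h_f))]
√(gD⁵h_f/L) = √(9.81·0.159⁵·74.0/2200) = 0.005791
ε/(3.7D) = 9.69×10^-5; √(3.17ν²L/(gD³h_f)) = 5.67×10^-5
Q = -0.965·0.005791·ln(1.536×10^-4) = 0.04907 m³/s
Check: V = 2.47 m/s, Re = 3.39×10^5, f = 0.01729, h_f = 74.5 m ≈ 74.0 m ✓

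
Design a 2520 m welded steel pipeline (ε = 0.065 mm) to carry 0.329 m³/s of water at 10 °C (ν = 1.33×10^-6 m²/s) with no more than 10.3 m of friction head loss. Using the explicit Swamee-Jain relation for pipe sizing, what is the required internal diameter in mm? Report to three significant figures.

Swamee-Jain (Type III): D = 0.66·[ε^1.25·(LQ²/(gh_f))^4.75 + ν·Q^9.4·(L/(gh_f))^5.2]^0.04
LQ²/(gh_f) = 2.700; L/(gh_f) = 24.94
Term 1 = ε^1.25·(…)^4.75 = 6.53×10^-4; Term 2 = ν·Q^9.4·(…)^5.2 = 7.07×10^-4
D = 0.66·(6.53×10^-4 + 7.07×10^-4)^0.04 = 0.5069 m = 507 mm
Check: V = 1.63 m/s, Re = 6.21×10^5, f = 0.01447, h_f = 9.75 m ≈ 10.3 m ✓

D ≈ 507 mm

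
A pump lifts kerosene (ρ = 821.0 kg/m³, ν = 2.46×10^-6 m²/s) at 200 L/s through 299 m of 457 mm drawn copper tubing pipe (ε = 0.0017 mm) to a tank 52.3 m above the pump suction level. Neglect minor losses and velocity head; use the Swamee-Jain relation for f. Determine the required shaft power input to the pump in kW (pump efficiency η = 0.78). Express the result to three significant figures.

P_shaft ≈ 110 kW

V = 4Q/(πD²) = 1.219 m/s; Re = 2.27×10^5; ε/D = 3.72×10^-6; f = 0.01520
h_f = f(L/D)V²/2g = 0.7535 m
Total head H = z + h_f = 52.3 + 0.7535 = 53.05 m
P_hyd = ρgQH = 821.0·9.81·0.200·53.05 = 85.46 kW
P_shaft = P_hyd/η = 85.46/0.78 = 109.6 kW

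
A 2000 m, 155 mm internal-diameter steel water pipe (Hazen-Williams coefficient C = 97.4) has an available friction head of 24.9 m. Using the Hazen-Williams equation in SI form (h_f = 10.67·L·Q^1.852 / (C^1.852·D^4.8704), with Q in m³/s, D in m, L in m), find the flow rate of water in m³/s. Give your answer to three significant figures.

Rearranging: Q = [h_f·C^1.852·D^4.8704 / (10.67·L)]^(1/1.852)
Q = [24.9·97.4^1.852·0.155^4.8704 / (10.67·2000)]^0.540 = 0.01886 m³/s

Q ≈ 0.0189 m³/s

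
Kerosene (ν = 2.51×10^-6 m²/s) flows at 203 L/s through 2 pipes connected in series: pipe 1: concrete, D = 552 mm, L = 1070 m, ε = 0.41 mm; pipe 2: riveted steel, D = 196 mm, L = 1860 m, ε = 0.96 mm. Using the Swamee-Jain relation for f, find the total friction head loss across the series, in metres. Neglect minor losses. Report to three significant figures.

Pipe 1: V = 0.8483 m/s, Re = 1.87×10^5, ε/D = 7.43×10^-4, f = 0.02021, h_1 = f(L/D)V²/2g = 1.437 m
Pipe 2: V = 6.728 m/s, Re = 5.25×10^5, ε/D = 0.00490, f = 0.03046, h_2 = f(L/D)V²/2g = 666.9 m
Series → Q common, losses add: H = Σh = 668.3 m

H ≈ 668 m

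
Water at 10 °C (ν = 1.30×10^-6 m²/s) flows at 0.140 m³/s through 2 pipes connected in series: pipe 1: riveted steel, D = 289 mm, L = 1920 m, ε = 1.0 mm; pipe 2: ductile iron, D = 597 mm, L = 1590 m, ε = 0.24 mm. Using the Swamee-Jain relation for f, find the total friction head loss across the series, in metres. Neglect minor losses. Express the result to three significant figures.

H ≈ 43.2 m

Pipe 1: V = 2.134 m/s, Re = 4.74×10^5, ε/D = 0.00346, f = 0.02762, h_1 = f(L/D)V²/2g = 42.59 m
Pipe 2: V = 0.5001 m/s, Re = 2.30×10^5, ε/D = 4.02×10^-4, f = 0.01815, h_2 = f(L/D)V²/2g = 0.6164 m
Series → Q common, losses add: H = Σh = 43.21 m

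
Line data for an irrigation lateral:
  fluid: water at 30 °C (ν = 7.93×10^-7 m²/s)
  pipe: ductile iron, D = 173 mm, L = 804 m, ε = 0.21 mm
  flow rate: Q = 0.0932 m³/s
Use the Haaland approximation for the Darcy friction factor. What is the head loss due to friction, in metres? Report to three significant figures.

V = 4Q/(πD²) = 4·0.0932/(π·0.173²) = 3.965 m/s
Re = VD/ν = 3.965·0.173/7.93×10^-7 = 8.65×10^5 → turbulent
ε/D = 0.21/173 = 0.00121
Haaland: f = 0.02090
h_f = f(L/D)V²/(2g) = 0.02090·(804/0.173)·3.965²/(2·9.81) = 77.84 m

h_f ≈ 77.8 m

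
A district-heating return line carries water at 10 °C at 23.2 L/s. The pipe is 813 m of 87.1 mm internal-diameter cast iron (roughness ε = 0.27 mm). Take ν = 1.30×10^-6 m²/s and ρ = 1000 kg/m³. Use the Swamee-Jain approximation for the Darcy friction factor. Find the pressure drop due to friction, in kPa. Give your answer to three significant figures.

Δp ≈ 1920 kPa

V = 4Q/(πD²) = 4·0.0232/(π·0.0871²) = 3.894 m/s
Re = VD/ν = 3.894·0.0871/1.30×10^-6 = 2.61×10^5 → turbulent
ε/D = 0.27/87.1 = 0.00310
Swamee-Jain: f = 0.02707
h_f = f(L/D)V²/(2g) = 0.02707·(813/0.0871)·3.894²/(2·9.81) = 195.3 m
Δp = ρg·h_f = 1000·9.81·195.3 = 1915 kPa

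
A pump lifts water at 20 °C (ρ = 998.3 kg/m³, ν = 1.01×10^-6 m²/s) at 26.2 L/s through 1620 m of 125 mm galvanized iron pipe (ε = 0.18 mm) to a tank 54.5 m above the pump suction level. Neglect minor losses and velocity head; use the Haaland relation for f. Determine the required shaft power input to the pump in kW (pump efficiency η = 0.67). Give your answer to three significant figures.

P_shaft ≈ 46.6 kW

V = 4Q/(πD²) = 2.135 m/s; Re = 2.64×10^5; ε/D = 0.00144; f = 0.02229
h_f = f(L/D)V²/2g = 67.12 m
Total head H = z + h_f = 54.5 + 67.12 = 121.6 m
P_hyd = ρgQH = 998.3·9.81·0.0262·121.6 = 31.21 kW
P_shaft = P_hyd/η = 31.21/0.67 = 46.58 kW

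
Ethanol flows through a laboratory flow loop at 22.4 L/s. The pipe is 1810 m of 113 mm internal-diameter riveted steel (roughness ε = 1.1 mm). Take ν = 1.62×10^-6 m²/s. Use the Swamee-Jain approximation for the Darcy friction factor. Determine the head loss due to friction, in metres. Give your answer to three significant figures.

h_f ≈ 155 m

V = 4Q/(πD²) = 4·0.0224/(π·0.113²) = 2.234 m/s
Re = VD/ν = 2.234·0.113/1.62×10^-6 = 1.56×10^5 → turbulent
ε/D = 1.1/113 = 0.00973
Swamee-Jain: f = 0.03814
h_f = f(L/D)V²/(2g) = 0.03814·(1810/0.113)·2.234²/(2·9.81) = 155.3 m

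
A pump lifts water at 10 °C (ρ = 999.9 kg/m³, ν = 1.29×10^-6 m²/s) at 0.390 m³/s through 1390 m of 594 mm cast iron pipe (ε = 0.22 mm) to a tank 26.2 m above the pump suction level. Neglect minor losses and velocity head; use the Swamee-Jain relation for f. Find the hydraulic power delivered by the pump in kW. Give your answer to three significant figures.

V = 4Q/(πD²) = 1.407 m/s; Re = 6.48×10^5; ε/D = 3.70×10^-4; f = 0.01666
h_f = f(L/D)V²/2g = 3.936 m
Total head H = z + h_f = 26.2 + 3.936 = 30.14 m
P_hyd = ρgQH = 999.9·9.81·0.390·30.14 = 115.3 kW

P_hyd ≈ 115 kW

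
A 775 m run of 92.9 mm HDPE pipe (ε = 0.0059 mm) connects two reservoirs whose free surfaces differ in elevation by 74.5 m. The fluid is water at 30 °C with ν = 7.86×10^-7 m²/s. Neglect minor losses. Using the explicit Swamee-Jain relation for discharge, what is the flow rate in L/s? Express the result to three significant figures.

Q ≈ 23.7 L/s

Swamee-Jain (Type II): Q = -0.965·√(gD⁵h_f/L)·ln[ε/(3.7D) + √(3.17ν²L/(gD³h_f))]
√(gD⁵h_f/L) = √(9.81·0.0929⁵·74.5/775) = 0.002554
ε/(3.7D) = 1.72×10^-5; √(3.17ν²L/(gD³h_f)) = 5.09×10^-5
Q = -0.965·0.002554·ln(6.806×10^-5) = 0.02365 m³/s
Check: V = 3.49 m/s, Re = 4.12×10^5, f = 0.01439, h_f = 74.5 m ≈ 74.5 m ✓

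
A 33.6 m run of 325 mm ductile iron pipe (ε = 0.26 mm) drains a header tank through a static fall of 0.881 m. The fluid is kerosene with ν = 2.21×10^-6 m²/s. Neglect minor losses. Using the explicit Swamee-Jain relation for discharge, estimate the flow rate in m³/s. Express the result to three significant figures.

Q ≈ 0.243 m³/s

Swamee-Jain (Type II): Q = -0.965·√(gD⁵h_f/L)·ln[ε/(3.7D) + √(3.17ν²L/(gD³h_f))]
√(gD⁵h_f/L) = √(9.81·0.325⁵·0.881/33.6) = 0.03054
ε/(3.7D) = 2.16×10^-4; √(3.17ν²L/(gD³h_f)) = 4.19×10^-5
Q = -0.965·0.03054·ln(2.581×10^-4) = 0.2435 m³/s
Check: V = 2.94 m/s, Re = 4.32×10^5, f = 0.01954, h_f = 0.887 m ≈ 0.881 m ✓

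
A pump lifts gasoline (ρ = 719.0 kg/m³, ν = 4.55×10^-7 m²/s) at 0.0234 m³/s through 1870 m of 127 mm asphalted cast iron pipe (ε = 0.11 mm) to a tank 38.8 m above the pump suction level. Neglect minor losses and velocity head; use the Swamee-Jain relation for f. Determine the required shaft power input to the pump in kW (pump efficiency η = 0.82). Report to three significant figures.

V = 4Q/(πD²) = 1.847 m/s; Re = 5.16×10^5; ε/D = 8.66×10^-4; f = 0.01973
h_f = f(L/D)V²/2g = 50.52 m
Total head H = z + h_f = 38.8 + 50.52 = 89.32 m
P_hyd = ρgQH = 719.0·9.81·0.0234·89.32 = 14.74 kW
P_shaft = P_hyd/η = 14.74/0.82 = 17.98 kW

P_shaft ≈ 18.0 kW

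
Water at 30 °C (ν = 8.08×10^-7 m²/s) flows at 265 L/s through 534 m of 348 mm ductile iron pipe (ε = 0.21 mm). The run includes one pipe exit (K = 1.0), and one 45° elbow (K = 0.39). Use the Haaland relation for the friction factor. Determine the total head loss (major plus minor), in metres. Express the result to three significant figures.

V = 4Q/(πD²) = 2.786 m/s; V²/2g = 0.3956 m
Re = 1.20×10^6, ε/D = 6.03×10^-4 → f = 0.01778 (Haaland)
Major: h_f = f(L/D)·V²/2g = 0.01778·1534·0.3956 = 10.80 m
Minor: ΣK = 1.39; h_m = ΣK·V²/2g = 0.5499 m
Total H_L = 10.80 + 0.5499 = 11.35 m

H_L ≈ 11.3 m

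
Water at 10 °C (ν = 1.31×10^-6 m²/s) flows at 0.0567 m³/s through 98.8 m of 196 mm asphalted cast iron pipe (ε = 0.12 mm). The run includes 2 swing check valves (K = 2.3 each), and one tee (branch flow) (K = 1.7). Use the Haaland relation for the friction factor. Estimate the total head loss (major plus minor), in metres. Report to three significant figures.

H_L ≈ 2.84 m

V = 4Q/(πD²) = 1.879 m/s; V²/2g = 0.1800 m
Re = 2.81×10^5, ε/D = 6.12×10^-4 → f = 0.01877 (Haaland)
Major: h_f = f(L/D)·V²/2g = 0.01877·504.1·0.1800 = 1.703 m
Minor: ΣK = 6.30; h_m = ΣK·V²/2g = 1.134 m
Total H_L = 1.703 + 1.134 = 2.837 m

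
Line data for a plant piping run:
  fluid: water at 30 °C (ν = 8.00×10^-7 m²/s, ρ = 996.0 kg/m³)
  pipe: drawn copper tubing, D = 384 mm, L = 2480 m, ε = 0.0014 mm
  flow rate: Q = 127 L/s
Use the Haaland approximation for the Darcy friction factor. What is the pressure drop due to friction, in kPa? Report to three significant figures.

Δp ≈ 50.2 kPa

V = 4Q/(πD²) = 4·0.127/(π·0.384²) = 1.097 m/s
Re = VD/ν = 1.097·0.384/8.00×10^-7 = 5.26×10^5 → turbulent
ε/D = 0.0014/384 = 3.65×10^-6
Haaland: f = 0.01298
h_f = f(L/D)V²/(2g) = 0.01298·(2480/0.384)·1.097²/(2·9.81) = 5.140 m
Δp = ρg·h_f = 996.0·9.81·5.140 = 50.22 kPa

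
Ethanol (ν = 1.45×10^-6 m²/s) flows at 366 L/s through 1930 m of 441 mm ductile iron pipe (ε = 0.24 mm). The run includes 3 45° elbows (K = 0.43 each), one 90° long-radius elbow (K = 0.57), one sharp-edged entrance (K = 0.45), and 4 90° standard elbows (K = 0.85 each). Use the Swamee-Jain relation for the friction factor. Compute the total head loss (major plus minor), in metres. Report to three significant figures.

V = 4Q/(πD²) = 2.396 m/s; V²/2g = 0.2926 m
Re = 7.29×10^5, ε/D = 5.44×10^-4 → f = 0.01777 (Swamee-Jain)
Major: h_f = f(L/D)·V²/2g = 0.01777·4376·0.2926 = 22.76 m
Minor: ΣK = 5.71; h_m = ΣK·V²/2g = 1.671 m
Total H_L = 22.76 + 1.671 = 24.43 m

H_L ≈ 24.4 m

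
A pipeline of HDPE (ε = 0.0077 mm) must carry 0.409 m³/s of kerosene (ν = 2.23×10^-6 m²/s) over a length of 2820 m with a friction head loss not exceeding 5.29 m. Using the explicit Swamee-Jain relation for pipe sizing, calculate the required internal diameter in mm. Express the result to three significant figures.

D ≈ 644 mm

Swamee-Jain (Type III): D = 0.66·[ε^1.25·(LQ²/(gh_f))^4.75 + ν·Q^9.4·(L/(gh_f))^5.2]^0.04
LQ²/(gh_f) = 9.090; L/(gh_f) = 54.34
Term 1 = ε^1.25·(…)^4.75 = 0.0145; Term 2 = ν·Q^9.4·(…)^5.2 = 0.526
D = 0.66·(0.0145 + 0.526)^0.04 = 0.6440 m = 644 mm
Check: V = 1.26 m/s, Re = 3.63×10^5, f = 0.01403, h_f = 4.94 m ≈ 5.29 m ✓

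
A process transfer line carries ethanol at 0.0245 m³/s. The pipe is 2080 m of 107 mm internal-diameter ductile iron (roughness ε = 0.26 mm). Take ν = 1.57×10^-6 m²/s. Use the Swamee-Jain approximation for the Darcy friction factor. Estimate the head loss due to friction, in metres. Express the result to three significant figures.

h_f ≈ 189 m

V = 4Q/(πD²) = 4·0.0245/(π·0.107²) = 2.725 m/s
Re = VD/ν = 2.725·0.107/1.57×10^-6 = 1.86×10^5 → turbulent
ε/D = 0.26/107 = 0.00243
Swamee-Jain: f = 0.02570
h_f = f(L/D)V²/(2g) = 0.02570·(2080/0.107)·2.725²/(2·9.81) = 189.0 m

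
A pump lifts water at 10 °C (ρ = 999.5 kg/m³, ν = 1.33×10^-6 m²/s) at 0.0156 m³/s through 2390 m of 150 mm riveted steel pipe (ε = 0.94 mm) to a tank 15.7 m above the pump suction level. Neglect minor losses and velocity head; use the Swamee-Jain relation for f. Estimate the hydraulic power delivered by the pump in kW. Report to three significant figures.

V = 4Q/(πD²) = 0.8828 m/s; Re = 9.96×10^4; ε/D = 0.00627; f = 0.03362
h_f = f(L/D)V²/2g = 21.28 m
Total head H = z + h_f = 15.7 + 21.28 = 36.98 m
P_hyd = ρgQH = 999.5·9.81·0.0156·36.98 = 5.656 kW

P_hyd ≈ 5.66 kW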